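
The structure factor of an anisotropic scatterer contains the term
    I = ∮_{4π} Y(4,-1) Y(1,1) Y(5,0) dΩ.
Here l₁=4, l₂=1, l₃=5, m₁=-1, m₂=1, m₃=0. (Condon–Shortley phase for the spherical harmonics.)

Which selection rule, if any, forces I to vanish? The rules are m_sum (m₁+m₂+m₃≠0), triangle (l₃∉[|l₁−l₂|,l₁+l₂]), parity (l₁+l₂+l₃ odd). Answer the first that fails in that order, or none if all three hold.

azimuthal sum: -1 + 1 + 0 = 0  ✓
3 ≤ 5 ≤ 5 (triangle on l)  ✓
L = 4 + 1 + 5 = 10 (even)  ✓

none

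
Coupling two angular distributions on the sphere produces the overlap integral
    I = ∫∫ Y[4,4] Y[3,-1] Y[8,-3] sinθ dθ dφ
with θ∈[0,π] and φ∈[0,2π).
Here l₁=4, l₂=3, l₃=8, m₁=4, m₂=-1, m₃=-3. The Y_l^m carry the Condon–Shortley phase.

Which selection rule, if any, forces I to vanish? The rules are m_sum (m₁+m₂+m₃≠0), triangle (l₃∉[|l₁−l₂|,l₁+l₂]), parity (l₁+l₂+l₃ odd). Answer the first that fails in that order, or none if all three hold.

Σmᵢ = 0  ✓
l₃∈[|l₁−l₂|,l₁+l₂]=[1,7], have l₃=8  ✗
Σlᵢ = 15 ⇒ odd

triangle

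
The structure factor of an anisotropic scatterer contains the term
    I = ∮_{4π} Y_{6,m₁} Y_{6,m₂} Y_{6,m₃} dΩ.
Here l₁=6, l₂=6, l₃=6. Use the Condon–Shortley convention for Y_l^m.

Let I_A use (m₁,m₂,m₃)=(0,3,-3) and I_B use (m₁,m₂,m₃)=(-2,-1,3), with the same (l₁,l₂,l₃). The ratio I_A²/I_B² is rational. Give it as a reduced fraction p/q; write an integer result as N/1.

Same 6,6,6: normalisation and zero-m 3j drop out of the ratio.
A: Δ: 6! 6! 6! / 19! → 1/325909584; sum: t=3:−1/933120 t=4:+1/276480 t=5:−1/691200 t=6:+1/18662400 = 43/37324800; 3j²(6 6 6; 0 3 -3) = Δ·Π!·Σ² = 1849/184756  (sign -1)
B: Δ: 6! 6! 6! / 19! → 1/325909584; sum: t=2:+1/1244160 t=3:−1/207360 t=4:+1/276480 t=5:−1/3110400 = -1/1382400; 3j²(6 6 6; -2 -1 3) = Δ·Π!·Σ² = 189/92378  (sign +1)
I_A²/I_B² = (1849/184756)/(189/92378) = 1849/378

1849/378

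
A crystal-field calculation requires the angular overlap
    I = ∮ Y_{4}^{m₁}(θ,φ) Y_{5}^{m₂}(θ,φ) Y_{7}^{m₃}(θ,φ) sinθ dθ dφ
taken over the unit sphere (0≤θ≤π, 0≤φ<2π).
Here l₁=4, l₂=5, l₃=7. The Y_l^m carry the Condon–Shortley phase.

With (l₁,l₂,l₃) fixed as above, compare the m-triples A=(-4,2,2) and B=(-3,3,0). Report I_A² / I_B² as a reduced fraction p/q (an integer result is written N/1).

Shared (l₁,l₂,l₃)=(4,5,7): N and (l;000)² cancel in I_A²/I_B².
A: Δ = 2!·6!·8!/17! = 1/6126120; Racah Σ t=2..2: t=2:+1/1036800 = 1/1036800; ⇒ 3j(4 5 7; -4 2 2)² = 98/12155, sgn -1
B: Δ = 2!·6!·8!/17! = 1/6126120; Racah Σ t=1..2: t=1:−1/3628800 t=2:+1/345600 = 19/7257600; ⇒ 3j(4 5 7; -3 3 0)² = 2527/218790, sgn -1
I_A²/I_B² = (98/12155)/(2527/218790) = 252/361

252/361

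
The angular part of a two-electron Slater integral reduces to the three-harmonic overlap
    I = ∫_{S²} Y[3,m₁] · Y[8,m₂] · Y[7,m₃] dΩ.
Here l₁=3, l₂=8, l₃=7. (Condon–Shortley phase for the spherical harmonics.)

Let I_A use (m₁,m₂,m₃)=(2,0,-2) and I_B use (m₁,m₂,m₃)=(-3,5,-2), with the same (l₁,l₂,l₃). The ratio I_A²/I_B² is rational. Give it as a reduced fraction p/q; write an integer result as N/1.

231/325

Shared (l₁,l₂,l₃)=(3,8,7): N and (l;000)² cancel in I_A²/I_B².
A: Δ = 4!·2!·12!/19! = 1/5290740; Racah Σ t=0..1: t=0:+1/23224320 t=1:−1/7257600 = -11/116121600; ⇒ 3j(3 8 7; 2 0 -2)² = 121/8398, sgn +1
B: Δ = 4!·2!·12!/19! = 1/5290740; Racah Σ t=4..4: t=4:+1/104509440 = 1/104509440; ⇒ 3j(3 8 7; -3 5 -2)² = 275/13566, sgn -1
I_A²/I_B² = (121/8398)/(275/13566) = 231/325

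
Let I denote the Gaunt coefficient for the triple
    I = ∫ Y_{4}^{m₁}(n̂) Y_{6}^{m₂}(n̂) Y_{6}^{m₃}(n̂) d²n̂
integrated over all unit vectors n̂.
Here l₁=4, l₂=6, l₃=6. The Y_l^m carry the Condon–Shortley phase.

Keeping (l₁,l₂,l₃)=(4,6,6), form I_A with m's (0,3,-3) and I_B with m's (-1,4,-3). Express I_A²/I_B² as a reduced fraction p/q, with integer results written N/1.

Shared (l₁,l₂,l₃)=(4,6,6): N and (l;000)² cancel in I_A²/I_B².
A: Δ = 4!·4!·8!/17! = 1/15315300; Racah Σ t=1..4: t=1:−1/1451520 t=2:+1/80640 t=3:−1/51840 t=4:+1/414720 = -1/193536; ⇒ 3j(4 6 6; 0 3 -3)² = 81/17017, sgn +1
B: Δ = 4!·4!·8!/17! = 1/15315300; Racah Σ t=2..4: t=2:+1/967680 t=3:−1/120960 t=4:+1/207360 = -1/414720; ⇒ 3j(4 6 6; -1 4 -3)² = 21/4862, sgn +1
I_A²/I_B² = (81/17017)/(21/4862) = 54/49

54/49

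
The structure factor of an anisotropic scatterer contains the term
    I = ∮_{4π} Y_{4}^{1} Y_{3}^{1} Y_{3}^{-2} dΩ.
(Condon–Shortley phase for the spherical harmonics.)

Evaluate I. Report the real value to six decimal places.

0.145070

m-sum 0 ✓  L=10 even ✓  1≤3≤7 ✓
Π(2lᵢ+1) = 9×7×7 = 441
triangle coeff Δ(4,3,3) = 1/34650
Σ_t [1,3]: t=1:−1/72 t=2:+1/16 t=3:−1/72 = 5/144
(3j)²=2/77 [(4 3 3; 0 0 0)], sign=-1
Σ_t [2,3]: t=2:+1/48 t=3:−1/144 = 1/72
(3j)²=16/693 [(4 3 3; 1 1 -2)], sign=-1
⇒ 4πI² = 32/121
I = (+1)√(32/121/(4π)) = 0.14506992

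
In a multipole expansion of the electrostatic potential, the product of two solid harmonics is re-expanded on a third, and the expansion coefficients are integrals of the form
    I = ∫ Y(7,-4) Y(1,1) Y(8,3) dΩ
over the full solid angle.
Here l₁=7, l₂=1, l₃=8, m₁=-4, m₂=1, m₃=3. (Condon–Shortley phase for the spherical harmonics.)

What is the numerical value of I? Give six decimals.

-0.096758

m-sum 0 ✓  L=16 even ✓  6≤8≤8 ✓
Π(2lᵢ+1) = 15×3×17 = 765
triangle coeff Δ(7,1,8) = 1/2040
Σ_t [0,0]: t=0:+1/25401600 = 1/25401600
(3j)²=8/255 [(7 1 8; 0 0 0)], sign=+1
Σ_t [0,0]: t=0:+1/479001600 = 1/479001600
(3j)²=1/204 [(7 1 8; -4 1 3)], sign=-1
⇒ 4πI² = 2/17
I = (-1)√(2/17/(4π)) = -0.09675772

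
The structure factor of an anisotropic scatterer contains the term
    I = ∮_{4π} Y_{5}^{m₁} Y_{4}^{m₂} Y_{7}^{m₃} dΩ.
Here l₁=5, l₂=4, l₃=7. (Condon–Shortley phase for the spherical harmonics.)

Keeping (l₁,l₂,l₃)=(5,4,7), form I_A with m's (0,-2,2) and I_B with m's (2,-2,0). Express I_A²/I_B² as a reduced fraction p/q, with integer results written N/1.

5/512

Same 5,4,7: normalisation and zero-m 3j drop out of the ratio.
A: Δ: 2! 8! 6! / 17! → 1/6126120; sum: t=0:+1/69120 t=1:−1/69120 t=2:+1/1036800 = 1/1036800; 3j²(5 4 7; 0 -2 2) = Δ·Π!·Σ² = 1/7293  (sign -1)
B: Δ: 2! 8! 6! / 17! → 1/6126120; sum: t=0:+1/69120 t=1:−1/172800 t=2:+1/7257600 = 1/113400; 3j²(5 4 7; 2 -2 0) = Δ·Π!·Σ² = 512/36465  (sign -1)
I_A²/I_B² = (1/7293)/(512/36465) = 5/512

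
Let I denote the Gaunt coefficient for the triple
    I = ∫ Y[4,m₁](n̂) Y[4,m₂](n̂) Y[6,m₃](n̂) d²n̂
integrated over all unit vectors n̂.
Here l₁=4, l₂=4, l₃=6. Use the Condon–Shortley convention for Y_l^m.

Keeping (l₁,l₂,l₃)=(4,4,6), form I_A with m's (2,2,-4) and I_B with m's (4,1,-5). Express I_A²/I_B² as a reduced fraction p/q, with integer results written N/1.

7/11

Shared (l₁,l₂,l₃)=(4,4,6): N and (l;000)² cancel in I_A²/I_B².
A: Δ = 2!·6!·6!/15! = 1/1261260; Racah Σ t=0..2: t=0:+1/69120 t=1:−1/14400 t=2:+1/69120 = -7/172800; ⇒ 3j(4 4 6; 2 2 -4)² = 14/715, sgn -1
B: Δ = 2!·6!·6!/15! = 1/1261260; Racah Σ t=0..0: t=0:+1/172800 = 1/172800; ⇒ 3j(4 4 6; 4 1 -5)² = 2/65, sgn -1
I_A²/I_B² = (14/715)/(2/65) = 7/11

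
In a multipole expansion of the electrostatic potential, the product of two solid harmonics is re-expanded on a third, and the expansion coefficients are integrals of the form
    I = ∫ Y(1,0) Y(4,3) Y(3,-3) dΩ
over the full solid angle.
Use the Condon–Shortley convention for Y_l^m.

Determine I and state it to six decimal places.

m-sum 0 ✓  L=8 even ✓  3≤3≤5 ✓
Π(2lᵢ+1) = 3×9×7 = 189
triangle coeff Δ(1,4,3) = 1/252
Σ_t [1,1]: t=1:−1/36 = -1/36
(3j)²=4/63 [(1 4 3; 0 0 0)], sign=+1
Σ_t [1,1]: t=1:−1/720 = -1/720
(3j)²=1/36 [(1 4 3; 0 3 -3)], sign=-1
⇒ 4πI² = 1/3
I = (-1)√(1/3/(4π)) = -0.16286750

-0.162868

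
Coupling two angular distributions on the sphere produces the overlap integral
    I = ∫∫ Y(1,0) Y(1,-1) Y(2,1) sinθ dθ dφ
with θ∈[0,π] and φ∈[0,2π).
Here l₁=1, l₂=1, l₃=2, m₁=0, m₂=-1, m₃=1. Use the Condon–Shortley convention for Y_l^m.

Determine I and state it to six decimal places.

-0.218510

Rules hold: Σm=0, L=4 even, 0≤2≤2.
N = 3·3·5 = 45
Δ = 0!·2!·2!/5! = 1/30
Racah Σ t=0..0: t=0:+1/1 = 1/1
⇒ 3j(1 1 2; 0 0 0)² = 2/15, sgn +1
Racah Σ t=0..0: t=0:+1/2 = 1/2
⇒ 3j(1 1 2; 0 -1 1)² = 1/10, sgn -1
4πI² = N·(3j₀)²·(3jₘ)² = 3/5
I = -1·√(0.6/4π) = -0.21850969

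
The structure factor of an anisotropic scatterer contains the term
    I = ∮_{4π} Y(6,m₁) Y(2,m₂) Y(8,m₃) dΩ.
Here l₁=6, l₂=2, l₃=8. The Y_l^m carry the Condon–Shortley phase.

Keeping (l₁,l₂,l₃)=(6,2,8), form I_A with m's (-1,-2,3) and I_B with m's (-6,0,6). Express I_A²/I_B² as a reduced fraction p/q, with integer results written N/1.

l's match ⇒ only the (l;m) 3-j factors differ between A and B.
A: triangle coeff Δ(6,2,8) = 1/30940; Σ_t [0,0]: t=0:+1/14515200 = 1/14515200; (3j)²=33/3094 [(6 2 8; -1 -2 3)], sign=-1
B: triangle coeff Δ(6,2,8) = 1/30940; Σ_t [0,0]: t=0:+1/1916006400 = 1/1916006400; (3j)²=1/340 [(6 2 8; -6 0 6)], sign=+1
I_A²/I_B² = (33/3094)/(1/340) = 330/91

330/91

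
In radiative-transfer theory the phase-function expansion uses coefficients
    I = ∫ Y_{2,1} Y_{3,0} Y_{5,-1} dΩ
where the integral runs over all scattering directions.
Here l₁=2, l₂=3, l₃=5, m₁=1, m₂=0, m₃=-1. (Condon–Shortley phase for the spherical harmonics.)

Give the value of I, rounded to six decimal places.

-0.214318

Rules hold: Σm=0, L=10 even, 1≤5≤5.
N = 5·7·11 = 385
Δ = 0!·4!·6!/11! = 1/2310
Racah Σ t=0..0: t=0:+1/144 = 1/144
⇒ 3j(2 3 5; 0 0 0)² = 10/231, sgn -1
Racah Σ t=0..0: t=0:+1/216 = 1/216
⇒ 3j(2 3 5; 1 0 -1)² = 8/231, sgn +1
4πI² = N·(3j₀)²·(3jₘ)² = 400/693
I = -1·√(0.577201/4π) = -0.21431790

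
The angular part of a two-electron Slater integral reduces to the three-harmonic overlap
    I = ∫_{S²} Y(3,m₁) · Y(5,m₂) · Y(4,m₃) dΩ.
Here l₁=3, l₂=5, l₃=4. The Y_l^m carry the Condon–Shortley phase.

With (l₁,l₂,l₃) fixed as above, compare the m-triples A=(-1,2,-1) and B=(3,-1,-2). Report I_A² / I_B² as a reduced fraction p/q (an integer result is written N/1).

Same 3,5,4: normalisation and zero-m 3j drop out of the ratio.
A: Δ: 4! 2! 6! / 13! → 1/180180; sum: t=2:+1/960 t=3:−1/288 t=4:+1/1728 = -1/540; 3j²(3 5 4; -1 2 -1) = Δ·Π!·Σ² = 128/6435  (sign +1)
B: Δ: 4! 2! 6! / 13! → 1/180180; sum: t=0:+1/2304 = 1/2304; 3j²(3 5 4; 3 -1 -2) = Δ·Π!·Σ² = 75/4004  (sign +1)
I_A²/I_B² = (128/6435)/(75/4004) = 3584/3375

3584/3375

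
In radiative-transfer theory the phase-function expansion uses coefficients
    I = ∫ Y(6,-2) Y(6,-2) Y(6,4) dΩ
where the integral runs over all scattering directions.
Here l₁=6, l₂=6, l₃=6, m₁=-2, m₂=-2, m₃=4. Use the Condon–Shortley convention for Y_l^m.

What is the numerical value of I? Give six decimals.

Checks pass: Σm=0; 18 even; l₃=6∈[0,12].
(2·6+1)(2·6+1)(2·6+1) = 2197
Δ: 6! 6! 6! / 19! → 1/325909584
sum: t=0:+1/373248000 t=1:−1/1728000 t=2:+1/110592 t=3:−1/46656 t=4:+1/110592 t=5:−1/1728000 t=6:+1/373248000 = -7/1555200
3j²(6 6 6; 0 0 0) = Δ·Π!·Σ² = 400/46189  (sign -1)
sum: t=2:+1/1658880 t=3:−1/518400 t=4:+1/1658880 = -1/1382400
3j²(6 6 6; -2 -2 4) = Δ·Π!·Σ² = 504/46189  (sign -1)
combine: 4πI² = 2197·400/46189·504/46189 = 2620800/12623809
take √, sign +1: I = 0.12853364

0.128534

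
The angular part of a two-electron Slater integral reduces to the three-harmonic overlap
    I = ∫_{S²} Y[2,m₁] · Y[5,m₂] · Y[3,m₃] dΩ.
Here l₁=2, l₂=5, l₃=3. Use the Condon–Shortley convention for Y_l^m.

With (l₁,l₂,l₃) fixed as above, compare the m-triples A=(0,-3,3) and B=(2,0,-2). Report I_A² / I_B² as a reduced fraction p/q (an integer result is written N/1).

28/5

l's match ⇒ only the (l;m) 3-j factors differ between A and B.
A: triangle coeff Δ(2,5,3) = 1/2310; Σ_t [2,2]: t=2:+1/2880 = 1/2880; (3j)²=2/165 [(2 5 3; 0 -3 3)], sign=+1
B: triangle coeff Δ(2,5,3) = 1/2310; Σ_t [0,0]: t=0:+1/2880 = 1/2880; (3j)²=1/462 [(2 5 3; 2 0 -2)], sign=-1
I_A²/I_B² = (2/165)/(1/462) = 28/5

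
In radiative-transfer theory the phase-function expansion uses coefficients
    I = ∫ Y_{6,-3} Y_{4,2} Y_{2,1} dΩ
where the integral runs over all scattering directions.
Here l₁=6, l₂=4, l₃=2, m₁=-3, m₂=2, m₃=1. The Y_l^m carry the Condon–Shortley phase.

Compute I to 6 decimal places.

Checks pass: Σm=0; 12 even; l₃=2∈[2,10].
(2·6+1)(2·4+1)(2·2+1) = 585
Δ: 8! 4! 0! / 13! → 1/6435
sum: t=4:+1/2304 = 1/2304
3j²(6 4 2; 0 0 0) = Δ·Π!·Σ² = 5/143  (sign +1)
sum: t=6:+1/8640 = 1/8640
3j²(6 4 2; -3 2 1) = Δ·Π!·Σ² = 28/715  (sign -1)
combine: 4πI² = 585·5/143·28/715 = 1260/1573
take √, sign -1: I = -0.25247360

-0.252474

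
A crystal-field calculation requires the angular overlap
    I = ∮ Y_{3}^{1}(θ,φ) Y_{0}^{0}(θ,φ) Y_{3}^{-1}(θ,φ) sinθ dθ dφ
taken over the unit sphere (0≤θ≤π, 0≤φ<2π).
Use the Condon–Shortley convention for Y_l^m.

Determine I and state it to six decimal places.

-0.282095

Checks pass: Σm=0; 6 even; l₃=3∈[3,3].
(2·3+1)(2·0+1)(2·3+1) = 49
Δ: 0! 6! 0! / 7! → 1/7
sum: t=0:+1/36 = 1/36
3j²(3 0 3; 0 0 0) = Δ·Π!·Σ² = 1/7  (sign -1)
sum: t=0:+1/48 = 1/48
3j²(3 0 3; 1 0 -1) = Δ·Π!·Σ² = 1/7  (sign +1)
combine: 4πI² = 49·1/7·1/7 = 1/1
take √, sign -1: I = -0.28209479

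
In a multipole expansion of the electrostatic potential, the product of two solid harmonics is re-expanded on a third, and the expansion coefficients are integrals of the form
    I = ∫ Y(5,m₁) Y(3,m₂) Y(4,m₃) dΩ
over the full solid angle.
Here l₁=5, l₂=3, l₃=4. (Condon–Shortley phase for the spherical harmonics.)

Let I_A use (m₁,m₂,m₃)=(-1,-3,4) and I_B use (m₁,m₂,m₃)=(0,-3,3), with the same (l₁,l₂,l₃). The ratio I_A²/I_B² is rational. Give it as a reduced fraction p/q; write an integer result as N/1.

4/15

l's match ⇒ only the (l;m) 3-j factors differ between A and B.
A: triangle coeff Δ(5,3,4) = 1/180180; Σ_t [0,0]: t=0:+1/34560 = 1/34560; (3j)²=1/429 [(5 3 4; -1 -3 4)], sign=+1
B: triangle coeff Δ(5,3,4) = 1/180180; Σ_t [0,0]: t=0:+1/5760 = 1/5760; (3j)²=5/572 [(5 3 4; 0 -3 3)], sign=-1
I_A²/I_B² = (1/429)/(5/572) = 4/15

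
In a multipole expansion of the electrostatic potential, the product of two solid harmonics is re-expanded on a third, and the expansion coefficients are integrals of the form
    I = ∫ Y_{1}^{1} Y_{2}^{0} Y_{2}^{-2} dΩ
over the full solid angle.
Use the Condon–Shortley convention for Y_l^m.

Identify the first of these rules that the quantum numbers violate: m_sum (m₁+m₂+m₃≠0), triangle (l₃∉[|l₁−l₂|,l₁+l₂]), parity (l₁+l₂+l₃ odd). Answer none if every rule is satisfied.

m_sum

Σmᵢ = -1  ✗
l₃∈[|l₁−l₂|,l₁+l₂]=[1,3], have l₃=2
Σlᵢ = 5 ⇒ odd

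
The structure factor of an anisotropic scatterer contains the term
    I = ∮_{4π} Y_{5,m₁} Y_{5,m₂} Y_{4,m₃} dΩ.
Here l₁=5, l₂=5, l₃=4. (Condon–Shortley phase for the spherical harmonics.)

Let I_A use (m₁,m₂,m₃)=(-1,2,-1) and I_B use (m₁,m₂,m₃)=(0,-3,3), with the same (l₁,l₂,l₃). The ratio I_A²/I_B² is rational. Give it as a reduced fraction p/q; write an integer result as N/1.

l's match ⇒ only the (l;m) 3-j factors differ between A and B.
A: triangle coeff Δ(5,5,4) = 1/3153150; Σ_t [3,6]: t=3:−1/5184 t=4:+1/1152 t=5:−1/2880 t=6:+1/103680 = 7/20736; (3j)²=35/2574 [(5 5 4; -1 2 -1)], sign=-1
B: triangle coeff Δ(5,5,4) = 1/3153150; Σ_t [1,2]: t=1:−1/17280 t=2:+1/6912 = 1/11520; (3j)²=2/143 [(5 5 4; 0 -3 3)], sign=-1
I_A²/I_B² = (35/2574)/(2/143) = 35/36

35/36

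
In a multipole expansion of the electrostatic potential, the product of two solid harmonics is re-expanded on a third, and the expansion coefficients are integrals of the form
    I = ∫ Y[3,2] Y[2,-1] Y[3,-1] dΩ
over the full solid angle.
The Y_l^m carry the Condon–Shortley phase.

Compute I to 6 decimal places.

0.162868

Rules hold: Σm=0, L=8 even, 1≤3≤5.
N = 7·5·7 = 245
Δ = 2!·4!·2!/9! = 1/3780
Racah Σ t=0..2: t=0:+1/24 t=1:−1/4 t=2:+1/24 = -1/6
⇒ 3j(3 2 3; 0 0 0)² = 4/105, sgn +1
Racah Σ t=0..1: t=0:+1/12 t=1:−1/48 = 1/16
⇒ 3j(3 2 3; 2 -1 -1)² = 1/28, sgn +1
4πI² = N·(3j₀)²·(3jₘ)² = 1/3
I = +1·√(0.333333/4π) = 0.16286750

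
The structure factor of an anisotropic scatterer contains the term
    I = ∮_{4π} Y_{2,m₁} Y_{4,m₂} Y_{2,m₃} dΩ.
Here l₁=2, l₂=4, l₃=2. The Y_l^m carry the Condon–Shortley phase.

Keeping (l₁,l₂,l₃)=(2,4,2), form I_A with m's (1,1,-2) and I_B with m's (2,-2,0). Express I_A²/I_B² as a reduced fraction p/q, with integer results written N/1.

1/3

l's match ⇒ only the (l;m) 3-j factors differ between A and B.
A: triangle coeff Δ(2,4,2) = 1/630; Σ_t [1,1]: t=1:−1/144 = -1/144; (3j)²=1/126 [(2 4 2; 1 1 -2)], sign=-1
B: triangle coeff Δ(2,4,2) = 1/630; Σ_t [0,0]: t=0:+1/96 = 1/96; (3j)²=1/42 [(2 4 2; 2 -2 0)], sign=+1
I_A²/I_B² = (1/126)/(1/42) = 1/3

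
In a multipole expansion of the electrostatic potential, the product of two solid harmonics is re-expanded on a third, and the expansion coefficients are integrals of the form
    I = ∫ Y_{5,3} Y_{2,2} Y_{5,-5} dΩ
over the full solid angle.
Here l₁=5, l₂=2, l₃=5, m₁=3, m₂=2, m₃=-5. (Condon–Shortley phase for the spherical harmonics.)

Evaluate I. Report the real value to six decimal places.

m-sum 0 ✓  L=12 even ✓  3≤5≤7 ✓
Π(2lᵢ+1) = 11×5×11 = 605
triangle coeff Δ(5,2,5) = 1/38610
Σ_t [0,2]: t=0:+1/2880 t=1:−1/576 t=2:+1/2880 = -1/960
(3j)²=10/429 [(5 2 5; 0 0 0)], sign=+1
Σ_t [2,2]: t=2:+1/161280 = 1/161280
(3j)²=1/143 [(5 2 5; 3 2 -5)], sign=+1
⇒ 4πI² = 50/507
I = (+1)√(50/507/(4π)) = 0.08858824

0.088588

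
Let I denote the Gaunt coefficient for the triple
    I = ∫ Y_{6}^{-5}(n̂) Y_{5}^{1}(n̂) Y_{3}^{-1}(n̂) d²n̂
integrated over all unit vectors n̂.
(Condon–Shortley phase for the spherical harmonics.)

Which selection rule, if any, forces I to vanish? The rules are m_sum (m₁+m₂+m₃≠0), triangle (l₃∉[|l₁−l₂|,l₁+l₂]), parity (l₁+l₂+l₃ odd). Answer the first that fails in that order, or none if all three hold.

azimuthal sum: -5 + 1 − 1 = -5  ✗
1 ≤ 3 ≤ 11 (triangle on l)
L = 6 + 5 + 3 = 14 (even)

m_sum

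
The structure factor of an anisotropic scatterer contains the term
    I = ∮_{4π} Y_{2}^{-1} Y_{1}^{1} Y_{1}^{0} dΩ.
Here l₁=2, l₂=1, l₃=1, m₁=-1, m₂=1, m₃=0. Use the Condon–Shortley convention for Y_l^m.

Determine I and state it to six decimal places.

m-sum 0 ✓  L=4 even ✓  1≤1≤3 ✓
Π(2lᵢ+1) = 5×3×3 = 45
triangle coeff Δ(2,1,1) = 1/30
Σ_t [1,1]: t=1:−1/1 = -1/1
(3j)²=2/15 [(2 1 1; 0 0 0)], sign=+1
Σ_t [2,2]: t=2:+1/2 = 1/2
(3j)²=1/10 [(2 1 1; -1 1 0)], sign=-1
⇒ 4πI² = 3/5
I = (-1)√(3/5/(4π)) = -0.21850969

-0.218510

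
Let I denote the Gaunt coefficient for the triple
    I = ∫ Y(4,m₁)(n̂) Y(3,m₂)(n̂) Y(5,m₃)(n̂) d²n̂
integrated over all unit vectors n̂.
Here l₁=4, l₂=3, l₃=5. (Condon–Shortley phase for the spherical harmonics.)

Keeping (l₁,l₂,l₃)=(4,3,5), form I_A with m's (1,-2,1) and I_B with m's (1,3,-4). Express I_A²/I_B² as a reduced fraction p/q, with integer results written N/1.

l's match ⇒ only the (l;m) 3-j factors differ between A and B.
A: triangle coeff Δ(4,3,5) = 1/180180; Σ_t [0,1]: t=0:+1/432 t=1:−1/1152 = 5/3456; (3j)²=625/36036 [(4 3 5; 1 -2 1)], sign=+1
B: triangle coeff Δ(4,3,5) = 1/180180; Σ_t [2,2]: t=2:+1/5760 = 1/5760; (3j)²=9/286 [(4 3 5; 1 3 -4)], sign=-1
I_A²/I_B² = (625/36036)/(9/286) = 625/1134

625/1134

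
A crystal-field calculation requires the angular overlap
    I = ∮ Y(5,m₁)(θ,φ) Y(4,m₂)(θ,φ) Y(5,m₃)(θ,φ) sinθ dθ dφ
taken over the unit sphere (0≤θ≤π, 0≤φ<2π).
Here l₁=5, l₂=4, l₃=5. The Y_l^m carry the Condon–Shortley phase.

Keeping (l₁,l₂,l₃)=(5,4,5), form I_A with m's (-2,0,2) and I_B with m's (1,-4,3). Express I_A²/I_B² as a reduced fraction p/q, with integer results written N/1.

Shared (l₁,l₂,l₃)=(5,4,5): N and (l;000)² cancel in I_A²/I_B².
A: Δ = 4!·6!·4!/15! = 1/3153150; Racah Σ t=1..4: t=1:−1/25920 t=2:+1/1920 t=3:−1/1728 t=4:+1/20736 = -1/20736; ⇒ 3j(5 4 5; -2 0 2)² = 1/2574, sgn +1
B: Δ = 4!·6!·4!/15! = 1/3153150; Racah Σ t=0..0: t=0:+1/27648 = 1/27648; ⇒ 3j(5 4 5; 1 -4 3)² = 10/429, sgn +1
I_A²/I_B² = (1/2574)/(10/429) = 1/60

1/60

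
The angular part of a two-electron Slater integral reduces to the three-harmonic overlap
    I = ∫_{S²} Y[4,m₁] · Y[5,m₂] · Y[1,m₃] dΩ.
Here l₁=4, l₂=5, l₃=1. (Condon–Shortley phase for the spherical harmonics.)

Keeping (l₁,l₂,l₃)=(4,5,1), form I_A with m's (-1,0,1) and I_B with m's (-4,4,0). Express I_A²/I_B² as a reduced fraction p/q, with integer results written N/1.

10/9

Same 4,5,1: normalisation and zero-m 3j drop out of the ratio.
A: Δ: 8! 0! 2! / 11! → 1/495; sum: t=5:−1/1440 = -1/1440; 3j²(4 5 1; -1 0 1) = Δ·Π!·Σ² = 2/99  (sign -1)
B: Δ: 8! 0! 2! / 11! → 1/495; sum: t=8:+1/40320 = 1/40320; 3j²(4 5 1; -4 4 0) = Δ·Π!·Σ² = 1/55  (sign -1)
I_A²/I_B² = (2/99)/(1/55) = 10/9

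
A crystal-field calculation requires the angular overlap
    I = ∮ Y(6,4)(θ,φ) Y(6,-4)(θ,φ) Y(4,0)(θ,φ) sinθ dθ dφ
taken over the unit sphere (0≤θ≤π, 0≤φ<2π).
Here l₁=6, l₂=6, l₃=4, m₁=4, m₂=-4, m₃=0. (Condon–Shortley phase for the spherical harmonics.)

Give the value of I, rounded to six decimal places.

m-sum 0 ✓  L=16 even ✓  0≤4≤12 ✓
Π(2lᵢ+1) = 13×13×9 = 1521
triangle coeff Δ(6,6,4) = 1/15315300
Σ_t [2,6]: t=2:+1/829440 t=3:−1/25920 t=4:+1/9216 t=5:−1/25920 t=6:+1/829440 = 7/207360
(3j)²=28/2431 [(6 6 4; 0 0 0)], sign=+1
Σ_t [0,2]: t=0:+1/645120 t=1:−1/181440 t=2:+1/829440 = -1/362880
(3j)²=256/17017 [(6 6 4; 4 -4 0)], sign=-1
⇒ 4πI² = 9216/34969
I = (-1)√(9216/34969/(4π)) = -0.14481872

-0.144819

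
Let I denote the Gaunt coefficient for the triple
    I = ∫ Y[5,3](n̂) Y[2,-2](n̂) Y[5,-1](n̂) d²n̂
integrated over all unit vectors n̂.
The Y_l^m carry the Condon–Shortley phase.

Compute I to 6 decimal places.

m-sum 0 ✓  L=12 even ✓  3≤5≤7 ✓
Π(2lᵢ+1) = 11×5×11 = 605
triangle coeff Δ(5,2,5) = 1/38610
Σ_t [0,2]: t=0:+1/2880 t=1:−1/576 t=2:+1/2880 = -1/960
(3j)²=10/429 [(5 2 5; 0 0 0)], sign=+1
Σ_t [0,0]: t=0:+1/5760 = 1/5760
(3j)²=56/2145 [(5 2 5; 3 -2 -1)], sign=+1
⇒ 4πI² = 560/1521
I = (+1)√(560/1521/(4π)) = 0.17116875

0.171169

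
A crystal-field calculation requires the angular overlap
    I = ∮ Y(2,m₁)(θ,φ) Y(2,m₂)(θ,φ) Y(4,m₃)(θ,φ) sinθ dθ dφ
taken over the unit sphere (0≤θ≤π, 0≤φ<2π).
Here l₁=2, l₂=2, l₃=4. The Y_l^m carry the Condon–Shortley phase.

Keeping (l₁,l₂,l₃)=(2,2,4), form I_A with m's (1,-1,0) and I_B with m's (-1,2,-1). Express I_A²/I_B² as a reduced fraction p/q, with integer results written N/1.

16/5

Shared (l₁,l₂,l₃)=(2,2,4): N and (l;000)² cancel in I_A²/I_B².
A: Δ = 0!·4!·4!/9! = 1/630; Racah Σ t=0..0: t=0:+1/36 = 1/36; ⇒ 3j(2 2 4; 1 -1 0)² = 8/315, sgn +1
B: Δ = 0!·4!·4!/9! = 1/630; Racah Σ t=0..0: t=0:+1/144 = 1/144; ⇒ 3j(2 2 4; -1 2 -1)² = 1/126, sgn -1
I_A²/I_B² = (8/315)/(1/126) = 16/5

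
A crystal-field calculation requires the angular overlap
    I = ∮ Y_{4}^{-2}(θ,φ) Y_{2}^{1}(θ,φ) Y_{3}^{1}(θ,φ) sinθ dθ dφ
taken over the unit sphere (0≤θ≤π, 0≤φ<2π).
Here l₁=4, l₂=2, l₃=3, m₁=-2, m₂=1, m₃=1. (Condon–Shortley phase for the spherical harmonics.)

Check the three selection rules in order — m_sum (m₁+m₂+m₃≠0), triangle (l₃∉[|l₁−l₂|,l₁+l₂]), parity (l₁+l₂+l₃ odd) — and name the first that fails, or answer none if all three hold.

parity

m₁+m₂+m₃ = -2 + 1 + 1 = 0  ✓
triangle: |4−2|=2 ≤ l₃=3 ≤ 4+2=6  ✓
parity: l₁+l₂+l₃ = 9 is odd  ✗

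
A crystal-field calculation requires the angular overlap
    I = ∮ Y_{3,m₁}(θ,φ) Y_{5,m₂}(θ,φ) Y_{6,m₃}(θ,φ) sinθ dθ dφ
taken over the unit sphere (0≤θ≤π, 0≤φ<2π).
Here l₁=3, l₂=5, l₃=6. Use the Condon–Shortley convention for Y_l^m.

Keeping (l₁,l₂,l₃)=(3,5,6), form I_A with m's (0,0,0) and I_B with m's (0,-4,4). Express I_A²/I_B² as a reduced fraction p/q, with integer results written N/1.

Shared (l₁,l₂,l₃)=(3,5,6): N and (l;000)² cancel in I_A²/I_B².
A: Δ = 2!·4!·8!/15! = 1/675675; Racah Σ t=0..2: t=0:+1/8640 t=1:−1/2304 t=2:+1/8640 = -7/34560; ⇒ 3j(3 5 6; 0 0 0)² = 7/429, sgn -1
B: Δ = 2!·4!·8!/15! = 1/675675; Racah Σ t=0..1: t=0:+1/60480 t=1:−1/161280 = 1/96768; ⇒ 3j(3 5 6; 0 -4 4)² = 15/1001, sgn +1
I_A²/I_B² = (7/429)/(15/1001) = 49/45

49/45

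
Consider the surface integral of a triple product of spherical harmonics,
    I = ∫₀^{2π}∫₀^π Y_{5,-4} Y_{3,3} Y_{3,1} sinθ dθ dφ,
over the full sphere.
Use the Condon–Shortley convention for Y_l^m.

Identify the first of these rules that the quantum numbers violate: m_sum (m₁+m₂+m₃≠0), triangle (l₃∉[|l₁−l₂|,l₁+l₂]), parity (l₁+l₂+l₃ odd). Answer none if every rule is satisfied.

parity

Σmᵢ = 0  ✓
l₃∈[|l₁−l₂|,l₁+l₂]=[2,8], have l₃=3  ✓
Σlᵢ = 11 ⇒ odd  ✗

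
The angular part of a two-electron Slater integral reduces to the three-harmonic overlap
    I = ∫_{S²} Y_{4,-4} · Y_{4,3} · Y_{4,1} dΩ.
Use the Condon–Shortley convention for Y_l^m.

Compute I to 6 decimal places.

m-sum 0 ✓  L=12 even ✓  0≤4≤8 ✓
Π(2lᵢ+1) = 9×9×9 = 729
triangle coeff Δ(4,4,4) = 1/450450
Σ_t [0,4]: t=0:+1/13824 t=1:−1/216 t=2:+1/64 t=3:−1/216 t=4:+1/13824 = 5/768
(3j)²=18/1001 [(4 4 4; 0 0 0)], sign=+1
Σ_t [4,4]: t=4:+1/3456 = 1/3456
(3j)²=35/1287 [(4 4 4; -4 3 1)], sign=-1
⇒ 4πI² = 7290/20449
I = (-1)√(7290/20449/(4π)) = -0.16843130

-0.168431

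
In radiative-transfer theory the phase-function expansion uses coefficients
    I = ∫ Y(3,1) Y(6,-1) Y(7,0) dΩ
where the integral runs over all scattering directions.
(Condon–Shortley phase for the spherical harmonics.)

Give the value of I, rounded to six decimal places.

0.006417

Rules hold: Σm=0, L=16 even, 3≤7≤9.
N = 7·13·15 = 1365
Δ = 2!·4!·10!/17! = 1/2042040
Racah Σ t=0..2: t=0:+1/207360 t=1:−1/57600 t=2:+1/207360 = -1/129600
⇒ 3j(3 6 7; 0 0 0)² = 168/12155, sgn +1
Racah Σ t=0..2: t=0:+1/115200 t=1:−1/103680 t=2:+1/1451520 = -1/3628800
⇒ 3j(3 6 7; 1 -1 0)² = 1/36465, sgn +1
4πI² = N·(3j₀)²·(3jₘ)² = 1176/2272985
I = +1·√(0.000517381/4π) = 0.00641653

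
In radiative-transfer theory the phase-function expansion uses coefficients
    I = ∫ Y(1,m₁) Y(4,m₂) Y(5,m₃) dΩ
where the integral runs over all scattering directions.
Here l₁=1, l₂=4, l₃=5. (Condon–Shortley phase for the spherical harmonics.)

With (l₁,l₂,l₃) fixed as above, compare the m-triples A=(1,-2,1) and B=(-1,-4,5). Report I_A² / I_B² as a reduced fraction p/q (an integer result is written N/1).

2/15

Shared (l₁,l₂,l₃)=(1,4,5): N and (l;000)² cancel in I_A²/I_B².
A: Δ = 0!·2!·8!/11! = 1/495; Racah Σ t=0..0: t=0:+1/2880 = 1/2880; ⇒ 3j(1 4 5; 1 -2 1)² = 2/165, sgn +1
B: Δ = 0!·2!·8!/11! = 1/495; Racah Σ t=0..0: t=0:+1/80640 = 1/80640; ⇒ 3j(1 4 5; -1 -4 5)² = 1/11, sgn +1
I_A²/I_B² = (2/165)/(1/11) = 2/15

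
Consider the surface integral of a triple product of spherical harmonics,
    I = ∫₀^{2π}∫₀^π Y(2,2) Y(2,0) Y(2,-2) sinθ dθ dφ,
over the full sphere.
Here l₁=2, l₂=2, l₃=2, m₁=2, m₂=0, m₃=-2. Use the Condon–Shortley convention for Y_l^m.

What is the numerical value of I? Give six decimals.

-0.180224

Rules hold: Σm=0, L=6 even, 0≤2≤4.
N = 5·5·5 = 125
Δ = 2!·2!·2!/7! = 1/630
Racah Σ t=0..2: t=0:+1/8 t=1:−1/1 t=2:+1/8 = -3/4
⇒ 3j(2 2 2; 0 0 0)² = 2/35, sgn -1
Racah Σ t=0..0: t=0:+1/8 = 1/8
⇒ 3j(2 2 2; 2 0 -2)² = 2/35, sgn +1
4πI² = N·(3j₀)²·(3jₘ)² = 20/49
I = -1·√(0.408163/4π) = -0.18022375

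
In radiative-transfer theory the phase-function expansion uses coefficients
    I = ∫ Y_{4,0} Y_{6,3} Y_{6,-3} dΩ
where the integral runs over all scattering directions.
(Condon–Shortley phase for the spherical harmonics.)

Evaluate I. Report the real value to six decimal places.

Checks pass: Σm=0; 16 even; l₃=6∈[2,10].
(2·4+1)(2·6+1)(2·6+1) = 1521
Δ: 4! 4! 8! / 17! → 1/15315300
sum: t=0:+1/829440 t=1:−1/25920 t=2:+1/9216 t=3:−1/25920 t=4:+1/829440 = 7/207360
3j²(4 6 6; 0 0 0) = Δ·Π!·Σ² = 28/2431  (sign +1)
sum: t=1:−1/1451520 t=2:+1/80640 t=3:−1/51840 t=4:+1/414720 = -1/193536
3j²(4 6 6; 0 3 -3) = Δ·Π!·Σ² = 81/17017  (sign +1)
combine: 4πI² = 1521·28/2431·81/17017 = 2916/34969
take √, sign +1: I = 0.08146053

0.081461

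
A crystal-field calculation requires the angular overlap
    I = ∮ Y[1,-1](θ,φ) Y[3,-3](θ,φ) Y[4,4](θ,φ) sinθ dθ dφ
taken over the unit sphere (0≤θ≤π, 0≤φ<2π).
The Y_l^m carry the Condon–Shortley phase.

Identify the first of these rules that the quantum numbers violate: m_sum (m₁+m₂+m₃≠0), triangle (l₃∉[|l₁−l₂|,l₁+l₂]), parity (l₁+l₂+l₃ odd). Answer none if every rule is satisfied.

Σmᵢ = 0  ✓
l₃∈[|l₁−l₂|,l₁+l₂]=[2,4], have l₃=4  ✓
Σlᵢ = 8 ⇒ even  ✓

none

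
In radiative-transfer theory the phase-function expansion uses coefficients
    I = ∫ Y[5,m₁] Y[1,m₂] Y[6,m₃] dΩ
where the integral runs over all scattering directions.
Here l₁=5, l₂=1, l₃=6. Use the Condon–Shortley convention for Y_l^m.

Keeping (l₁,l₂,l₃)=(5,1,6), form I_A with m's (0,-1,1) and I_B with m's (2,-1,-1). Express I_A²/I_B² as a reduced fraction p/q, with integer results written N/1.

l's match ⇒ only the (l;m) 3-j factors differ between A and B.
A: triangle coeff Δ(5,1,6) = 1/858; Σ_t [0,0]: t=0:+1/28800 = 1/28800; (3j)²=7/286 [(5 1 6; 0 -1 1)], sign=-1
B: triangle coeff Δ(5,1,6) = 1/858; Σ_t [0,0]: t=0:+1/60480 = 1/60480; (3j)²=5/429 [(5 1 6; 2 -1 -1)], sign=-1
I_A²/I_B² = (7/286)/(5/429) = 21/10

21/10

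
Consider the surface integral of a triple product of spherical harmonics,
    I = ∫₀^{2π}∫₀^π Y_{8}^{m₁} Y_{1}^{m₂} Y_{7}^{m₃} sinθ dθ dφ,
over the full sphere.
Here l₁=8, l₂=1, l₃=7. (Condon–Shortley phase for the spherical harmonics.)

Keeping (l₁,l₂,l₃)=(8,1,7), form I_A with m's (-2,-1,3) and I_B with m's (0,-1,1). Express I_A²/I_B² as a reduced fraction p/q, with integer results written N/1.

15/28

Same 8,1,7: normalisation and zero-m 3j drop out of the ratio.
A: Δ: 2! 14! 0! / 17! → 1/2040; sum: t=0:+1/174182400 = 1/174182400; 3j²(8 1 7; -2 -1 3) = Δ·Π!·Σ² = 1/136  (sign +1)
B: Δ: 2! 14! 0! / 17! → 1/2040; sum: t=0:+1/58060800 = 1/58060800; 3j²(8 1 7; 0 -1 1) = Δ·Π!·Σ² = 7/510  (sign +1)
I_A²/I_B² = (1/136)/(7/510) = 15/28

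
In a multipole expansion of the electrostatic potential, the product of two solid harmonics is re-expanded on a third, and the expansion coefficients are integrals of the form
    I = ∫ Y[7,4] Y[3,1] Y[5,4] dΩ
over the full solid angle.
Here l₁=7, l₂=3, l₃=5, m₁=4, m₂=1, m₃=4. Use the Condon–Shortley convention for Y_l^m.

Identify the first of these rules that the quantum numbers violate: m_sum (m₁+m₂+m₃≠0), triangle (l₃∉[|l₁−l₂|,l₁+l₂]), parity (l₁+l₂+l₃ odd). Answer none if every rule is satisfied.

m₁+m₂+m₃ = 4 + 1 + 4 = 9  ✗
triangle: |7−3|=4 ≤ l₃=5 ≤ 7+3=10
parity: l₁+l₂+l₃ = 15 is odd

m_sum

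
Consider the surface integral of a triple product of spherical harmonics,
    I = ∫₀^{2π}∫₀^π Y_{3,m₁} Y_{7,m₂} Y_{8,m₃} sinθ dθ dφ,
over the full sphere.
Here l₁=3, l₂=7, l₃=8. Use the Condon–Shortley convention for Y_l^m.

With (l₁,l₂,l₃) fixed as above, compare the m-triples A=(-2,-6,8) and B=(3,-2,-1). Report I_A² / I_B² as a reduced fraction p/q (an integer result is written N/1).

Same 3,7,8: normalisation and zero-m 3j drop out of the ratio.
A: Δ: 2! 4! 12! / 19! → 1/5290740; sum: t=1:−1/11496038400 = -1/11496038400; 3j²(3 7 8; -2 -6 8) = Δ·Π!·Σ² = 65/2907  (sign -1)
B: Δ: 2! 4! 12! / 19! → 1/5290740; sum: t=0:+1/29030400 = 1/29030400; 3j²(3 7 8; 3 -2 -1) = Δ·Π!·Σ² = 54/4199  (sign -1)
I_A²/I_B² = (65/2907)/(54/4199) = 845/486

845/486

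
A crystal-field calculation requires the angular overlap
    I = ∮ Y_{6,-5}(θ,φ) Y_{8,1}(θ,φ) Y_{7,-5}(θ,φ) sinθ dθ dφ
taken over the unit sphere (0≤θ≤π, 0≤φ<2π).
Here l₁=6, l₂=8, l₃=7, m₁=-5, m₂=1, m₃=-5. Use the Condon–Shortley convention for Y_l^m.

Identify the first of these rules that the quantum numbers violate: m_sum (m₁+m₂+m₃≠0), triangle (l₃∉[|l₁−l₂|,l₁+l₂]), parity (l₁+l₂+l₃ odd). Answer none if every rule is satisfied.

Σmᵢ = -9  ✗
l₃∈[|l₁−l₂|,l₁+l₂]=[2,14], have l₃=7
Σlᵢ = 21 ⇒ odd

m_sum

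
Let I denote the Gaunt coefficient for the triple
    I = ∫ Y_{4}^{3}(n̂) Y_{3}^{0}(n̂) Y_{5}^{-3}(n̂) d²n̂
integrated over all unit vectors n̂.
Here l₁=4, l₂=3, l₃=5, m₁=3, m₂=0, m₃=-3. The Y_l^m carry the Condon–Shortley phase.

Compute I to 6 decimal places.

Checks pass: Σm=0; 12 even; l₃=5∈[1,7].
(2·4+1)(2·3+1)(2·5+1) = 693
Δ: 2! 6! 4! / 13! → 1/180180
sum: t=0:+1/576 t=1:−1/144 t=2:+1/576 = -1/288
3j²(4 3 5; 0 0 0) = Δ·Π!·Σ² = 20/1001  (sign +1)
sum: t=0:+1/1440 t=1:−1/2880 = 1/2880
3j²(4 3 5; 3 0 -3) = Δ·Π!·Σ² = 7/715  (sign +1)
combine: 4πI² = 693·20/1001·7/715 = 252/1859
take √, sign +1: I = 0.10386175

0.103862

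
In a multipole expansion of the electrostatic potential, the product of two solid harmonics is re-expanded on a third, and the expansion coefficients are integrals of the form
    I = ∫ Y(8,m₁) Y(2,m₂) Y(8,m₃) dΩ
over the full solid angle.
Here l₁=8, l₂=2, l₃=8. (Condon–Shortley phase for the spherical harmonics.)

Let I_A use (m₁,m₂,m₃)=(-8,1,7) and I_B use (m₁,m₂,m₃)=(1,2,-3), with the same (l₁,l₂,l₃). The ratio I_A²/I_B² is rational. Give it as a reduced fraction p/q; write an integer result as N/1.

60/77

l's match ⇒ only the (l;m) 3-j factors differ between A and B.
A: triangle coeff Δ(8,2,8) = 1/348840; Σ_t [2,2]: t=2:+1/174356582400 = 1/174356582400; (3j)²=5/323 [(8 2 8; -8 1 7)], sign=-1
B: triangle coeff Δ(8,2,8) = 1/348840; Σ_t [2,2]: t=2:+1/174182400 = 1/174182400; (3j)²=77/3876 [(8 2 8; 1 2 -3)], sign=-1
I_A²/I_B² = (5/323)/(77/3876) = 60/77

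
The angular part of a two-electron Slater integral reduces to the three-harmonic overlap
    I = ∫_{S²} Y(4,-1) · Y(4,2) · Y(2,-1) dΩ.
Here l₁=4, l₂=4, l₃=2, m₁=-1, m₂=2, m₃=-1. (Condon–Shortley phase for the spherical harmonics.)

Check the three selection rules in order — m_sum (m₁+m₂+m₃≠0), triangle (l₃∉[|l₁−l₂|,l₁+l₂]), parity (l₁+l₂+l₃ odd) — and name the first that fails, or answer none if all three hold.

none

Σmᵢ = 0  ✓
l₃∈[|l₁−l₂|,l₁+l₂]=[0,8], have l₃=2  ✓
Σlᵢ = 10 ⇒ even  ✓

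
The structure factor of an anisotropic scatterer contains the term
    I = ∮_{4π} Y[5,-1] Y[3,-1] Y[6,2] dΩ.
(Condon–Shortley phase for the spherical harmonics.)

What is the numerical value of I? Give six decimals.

Checks pass: Σm=0; 14 even; l₃=6∈[2,8].
(2·5+1)(2·3+1)(2·6+1) = 1001
Δ: 2! 8! 4! / 15! → 1/675675
sum: t=0:+1/8640 t=1:−1/2304 t=2:+1/8640 = -7/34560
3j²(5 3 6; 0 0 0) = Δ·Π!·Σ² = 7/429  (sign -1)
sum: t=0:+1/11520 t=1:−1/4320 t=2:+1/27648 = -1/9216
3j²(5 3 6; -1 -1 2) = Δ·Π!·Σ² = 2/143  (sign -1)
combine: 4πI² = 1001·7/429·2/143 = 98/429
take √, sign +1: I = 0.13482780

0.134828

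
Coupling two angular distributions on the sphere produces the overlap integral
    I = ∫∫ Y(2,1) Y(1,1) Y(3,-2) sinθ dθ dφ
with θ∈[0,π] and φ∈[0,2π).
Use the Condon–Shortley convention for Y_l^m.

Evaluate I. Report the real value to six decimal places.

0.261169

Checks pass: Σm=0; 6 even; l₃=3∈[1,3].
(2·2+1)(2·1+1)(2·3+1) = 105
Δ: 0! 4! 2! / 7! → 1/105
sum: t=0:+1/4 = 1/4
3j²(2 1 3; 0 0 0) = Δ·Π!·Σ² = 3/35  (sign -1)
sum: t=0:+1/12 = 1/12
3j²(2 1 3; 1 1 -2) = Δ·Π!·Σ² = 2/21  (sign -1)
combine: 4πI² = 105·3/35·2/21 = 6/7
take √, sign +1: I = 0.26116903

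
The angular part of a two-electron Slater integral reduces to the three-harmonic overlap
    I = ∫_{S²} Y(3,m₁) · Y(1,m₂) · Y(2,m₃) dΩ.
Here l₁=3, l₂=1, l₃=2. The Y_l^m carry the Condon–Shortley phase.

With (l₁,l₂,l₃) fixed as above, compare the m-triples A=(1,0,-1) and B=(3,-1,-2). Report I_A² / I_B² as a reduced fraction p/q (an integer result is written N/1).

Same 3,1,2: normalisation and zero-m 3j drop out of the ratio.
A: Δ: 2! 4! 0! / 7! → 1/105; sum: t=1:−1/6 = -1/6; 3j²(3 1 2; 1 0 -1) = Δ·Π!·Σ² = 8/105  (sign +1)
B: Δ: 2! 4! 0! / 7! → 1/105; sum: t=0:+1/48 = 1/48; 3j²(3 1 2; 3 -1 -2) = Δ·Π!·Σ² = 1/7  (sign +1)
I_A²/I_B² = (8/105)/(1/7) = 8/15

8/15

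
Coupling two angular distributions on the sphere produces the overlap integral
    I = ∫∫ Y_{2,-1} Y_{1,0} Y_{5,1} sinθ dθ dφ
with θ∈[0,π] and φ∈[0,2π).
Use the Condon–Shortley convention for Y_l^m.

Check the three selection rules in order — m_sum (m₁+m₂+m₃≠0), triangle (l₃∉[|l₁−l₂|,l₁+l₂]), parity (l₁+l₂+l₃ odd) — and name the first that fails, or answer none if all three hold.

Σmᵢ = 0  ✓
l₃∈[|l₁−l₂|,l₁+l₂]=[1,3], have l₃=5  ✗
Σlᵢ = 8 ⇒ even

triangle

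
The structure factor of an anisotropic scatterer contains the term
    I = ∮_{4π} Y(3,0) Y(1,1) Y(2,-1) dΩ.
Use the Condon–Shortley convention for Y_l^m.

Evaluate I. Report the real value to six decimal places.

0.143048

Rules hold: Σm=0, L=6 even, 2≤2≤4.
N = 7·3·5 = 105
Δ = 2!·4!·0!/7! = 1/105
Racah Σ t=1..1: t=1:−1/4 = -1/4
⇒ 3j(3 1 2; 0 0 0)² = 3/35, sgn -1
Racah Σ t=2..2: t=2:+1/12 = 1/12
⇒ 3j(3 1 2; 0 1 -1)² = 1/35, sgn -1
4πI² = N·(3j₀)²·(3jₘ)² = 9/35
I = +1·√(0.257143/4π) = 0.14304817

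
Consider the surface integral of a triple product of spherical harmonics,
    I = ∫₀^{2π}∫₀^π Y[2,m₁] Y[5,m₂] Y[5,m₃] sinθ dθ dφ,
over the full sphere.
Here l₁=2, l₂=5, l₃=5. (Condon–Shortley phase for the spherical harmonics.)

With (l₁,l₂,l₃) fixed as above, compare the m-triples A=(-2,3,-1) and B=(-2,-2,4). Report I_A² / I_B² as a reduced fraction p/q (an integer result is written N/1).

14/9

Same 2,5,5: normalisation and zero-m 3j drop out of the ratio.
A: Δ: 2! 2! 8! / 13! → 1/38610; sum: t=2:+1/5760 = 1/5760; 3j²(2 5 5; -2 3 -1) = Δ·Π!·Σ² = 56/2145  (sign +1)
B: Δ: 2! 2! 8! / 13! → 1/38610; sum: t=2:+1/20160 = 1/20160; 3j²(2 5 5; -2 -2 4) = Δ·Π!·Σ² = 12/715  (sign -1)
I_A²/I_B² = (56/2145)/(12/715) = 14/9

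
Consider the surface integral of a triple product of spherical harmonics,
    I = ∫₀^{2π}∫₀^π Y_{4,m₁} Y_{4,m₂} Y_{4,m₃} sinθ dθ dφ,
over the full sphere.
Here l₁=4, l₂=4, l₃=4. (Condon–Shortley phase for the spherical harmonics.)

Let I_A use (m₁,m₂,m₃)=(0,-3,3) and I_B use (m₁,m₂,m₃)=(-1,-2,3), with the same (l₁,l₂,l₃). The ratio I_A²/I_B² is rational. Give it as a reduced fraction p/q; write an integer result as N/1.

Shared (l₁,l₂,l₃)=(4,4,4): N and (l;000)² cancel in I_A²/I_B².
A: Δ = 4!·4!·4!/13! = 1/450450; Racah Σ t=0..1: t=0:+1/3456 t=1:−1/864 = -1/1152; ⇒ 3j(4 4 4; 0 -3 3)² = 7/286, sgn +1
B: Δ = 4!·4!·4!/13! = 1/450450; Racah Σ t=1..2: t=1:−1/864 t=2:+1/576 = 1/1728; ⇒ 3j(4 4 4; -1 -2 3)² = 5/1287, sgn -1
I_A²/I_B² = (7/286)/(5/1287) = 63/10

63/10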